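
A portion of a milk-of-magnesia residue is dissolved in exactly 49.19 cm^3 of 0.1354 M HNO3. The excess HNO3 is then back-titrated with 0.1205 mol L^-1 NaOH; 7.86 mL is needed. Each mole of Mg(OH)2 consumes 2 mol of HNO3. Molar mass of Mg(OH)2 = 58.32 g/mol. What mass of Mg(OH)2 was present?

Total n(HNO3) added = 0.1354 x 0.04919 = 0.006660 mol.
n(NaOH) used = 0.1205 x 0.007860 = 0.0009471 mol, which equals the excess n(HNO3).
So n(HNO3) consumed by the sample = 0.006660 - 0.0009471 = 0.005713 mol.
n(Mg(OH)2) = 0.005713 / 2 = 0.002857 mol.
mass = 0.002857 mol x 58.32 g/mol = 0.167 g.

0.167 g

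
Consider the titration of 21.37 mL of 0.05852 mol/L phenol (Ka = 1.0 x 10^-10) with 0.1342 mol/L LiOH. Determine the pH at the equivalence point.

11.31

n(C6H5OH) = 0.05852 x 0.02137 = 0.001251 mol; V(LiOH) at equivalence = 0.001251/0.1342 = 0.009319 L.
At equivalence all the acid is converted to C6H5O-; total volume = 0.02137 + 0.009319 = 0.03069 L, so [C6H5O-] = 0.001251/0.03069 = 0.04075 M.
Kb = Kw/Ka = 1.0e-14 / 1.0 x 10^-10 = 0.000100.
[OH^-] = sqrt(Kb x [C6H5O-]) = sqrt(0.000100 x 0.04075) = 0.00202 M.
pOH = 2.69, so pH = 14.00 - 2.69 = 11.31.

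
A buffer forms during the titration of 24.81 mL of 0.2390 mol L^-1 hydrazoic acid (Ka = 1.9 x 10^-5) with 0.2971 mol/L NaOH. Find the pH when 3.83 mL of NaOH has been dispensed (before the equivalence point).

4.10

Initial n(HN3) = 0.2390 x 0.02481 = 0.005930 mol.
n(NaOH) added = 0.2971 x 0.003830 = 0.001138 mol, converting that many moles of HN3 to N3-.
Remaining n(HN3) = 0.004792 mol; n(N3-) = 0.001138 mol.
By Henderson-Hasselbalch, pH = pKa + log([A^-]/[HA]) = 4.72 + log(0.001138/0.004792) = 4.72 + (-0.62) = 4.10.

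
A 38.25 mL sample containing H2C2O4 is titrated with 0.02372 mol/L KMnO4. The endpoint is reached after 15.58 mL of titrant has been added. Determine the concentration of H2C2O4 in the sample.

n(KMnO4) = 0.02372 x 0.01558 = 0.0003696 mol.
From the balanced equation, 2 mol KMnO4 reacts with 5 mol H2C2O4, so n(H2C2O4) = 0.0003696 x 5/2 = 0.0009239 mol.
[H2C2O4] = 0.0009239 / 0.03825 L = 0.0242 M.

0.0242 M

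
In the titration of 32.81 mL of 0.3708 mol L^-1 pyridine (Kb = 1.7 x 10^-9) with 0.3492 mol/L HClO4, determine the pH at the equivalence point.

n(C5H5N) = 0.3708 x 0.03281 = 0.01217 mol; V(HClO4) at equivalence = 0.01217/0.3492 = 0.03484 L.
At equivalence the base is fully converted to C5H5NH+; total volume = 0.06765 L, so [C5H5NH+] = 0.01217/0.06765 = 0.1798 M.
Ka(C5H5NH+) = Kw/Kb = 1.0e-14 / 1.7 x 10^-9 = 5.88e-6.
[H^+] = sqrt(Ka x [C5H5NH+]) = sqrt(5.88e-6 x 0.1798) = 0.00103 M.
pH = -log(0.00103) = 2.99.

2.99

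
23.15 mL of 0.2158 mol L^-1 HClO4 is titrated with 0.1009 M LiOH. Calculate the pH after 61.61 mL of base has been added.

12.16

n(acid) = 0.2158 x 0.02315 = 0.004996 mol; n(LiOH) added = 0.1009 x 0.06161 = 0.006216 mol.
Base is in excess by 0.006216 - 0.004996 = 0.001221 mol in a total volume of 0.08476 L.
[OH^-] = 0.001221/0.08476 = 0.01440 M, so pOH = 1.84 and pH = 14.00 - 1.84 = 12.16.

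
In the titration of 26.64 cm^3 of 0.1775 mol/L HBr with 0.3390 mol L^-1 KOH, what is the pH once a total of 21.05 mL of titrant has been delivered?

n(acid) = 0.1775 x 0.02664 = 0.004729 mol; n(KOH) added = 0.3390 x 0.02105 = 0.007136 mol.
Base is in excess by 0.007136 - 0.004729 = 0.002407 mol in a total volume of 0.04769 L.
[OH^-] = 0.002407/0.04769 = 0.05048 M, so pOH = 1.30 and pH = 14.00 - 1.30 = 12.70.

12.70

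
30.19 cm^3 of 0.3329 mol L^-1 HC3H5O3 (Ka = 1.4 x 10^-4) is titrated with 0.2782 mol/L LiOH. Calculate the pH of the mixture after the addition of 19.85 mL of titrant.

3.94

Initial n(HC3H5O3) = 0.3329 x 0.03019 = 0.01005 mol.
n(LiOH) added = 0.2782 x 0.01985 = 0.005522 mol, converting that many moles of HC3H5O3 to C3H5O3-.
Remaining n(HC3H5O3) = 0.004528 mol; n(C3H5O3-) = 0.005522 mol.
By Henderson-Hasselbalch, pH = pKa + log([A^-]/[HA]) = 3.85 + log(0.005522/0.004528) = 3.85 + (+0.09) = 3.94.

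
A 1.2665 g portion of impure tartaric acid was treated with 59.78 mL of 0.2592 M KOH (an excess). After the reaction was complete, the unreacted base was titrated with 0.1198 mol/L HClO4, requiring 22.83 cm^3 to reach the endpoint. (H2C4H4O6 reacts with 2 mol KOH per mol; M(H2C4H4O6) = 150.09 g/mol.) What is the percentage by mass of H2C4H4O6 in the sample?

75.6%

Total n(KOH) added = 0.2592 x 0.05978 = 0.01549 mol.
n(HClO4) used = 0.1198 x 0.02283 = 0.002735 mol, which equals the excess n(KOH).
So n(KOH) consumed by the sample = 0.01549 - 0.002735 = 0.01276 mol.
n(H2C4H4O6) = 0.01276 / 2 = 0.006380 mol.
mass H2C4H4O6 = 0.006380 x 150.09 = 0.9576 g, so %H2C4H4O6 = 0.9576/1.2665 x 100 = 75.6%.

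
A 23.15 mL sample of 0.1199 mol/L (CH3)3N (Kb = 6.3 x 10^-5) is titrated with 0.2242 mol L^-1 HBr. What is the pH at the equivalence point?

5.45

n((CH3)3N) = 0.1199 x 0.02315 = 0.002776 mol; V(HBr) at equivalence = 0.002776/0.2242 = 0.01238 L.
At equivalence the base is fully converted to (CH3)3NH+; total volume = 0.03553 L, so [(CH3)3NH+] = 0.002776/0.03553 = 0.07812 M.
Ka((CH3)3NH+) = Kw/Kb = 1.0e-14 / 6.3 x 10^-5 = 1.59e-10.
[H^+] = sqrt(Ka x [(CH3)3NH+]) = sqrt(1.59e-10 x 0.07812) = 3.52e-6 M.
pH = -log(3.52e-6) = 5.45.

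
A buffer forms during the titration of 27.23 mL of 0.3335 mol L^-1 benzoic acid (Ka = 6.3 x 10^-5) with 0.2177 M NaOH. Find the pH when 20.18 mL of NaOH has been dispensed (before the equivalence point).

Initial n(C6H5COOH) = 0.3335 x 0.02723 = 0.009081 mol.
n(NaOH) added = 0.2177 x 0.02018 = 0.004393 mol, converting that many moles of C6H5COOH to C6H5COO-.
Remaining n(C6H5COOH) = 0.004688 mol; n(C6H5COO-) = 0.004393 mol.
By Henderson-Hasselbalch, pH = pKa + log([A^-]/[HA]) = 4.20 + log(0.004393/0.004688) = 4.20 + (-0.03) = 4.17.

4.17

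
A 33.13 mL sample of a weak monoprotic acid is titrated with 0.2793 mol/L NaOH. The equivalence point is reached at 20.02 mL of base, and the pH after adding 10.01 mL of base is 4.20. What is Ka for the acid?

10.01 mL is half of the equivalence volume, so this is the half-equivalence point where [HA] = [A^-].
At half-equivalence pH = pKa, so pKa = 4.20.
Ka = 10^(-4.20) = 6.3 x 10^-5.

6.3 x 10^-5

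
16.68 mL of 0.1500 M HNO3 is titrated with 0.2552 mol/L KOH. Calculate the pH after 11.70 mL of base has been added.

12.23

n(acid) = 0.1500 x 0.01668 = 0.002502 mol; n(KOH) added = 0.2552 x 0.01170 = 0.002986 mol.
Base is in excess by 0.002986 - 0.002502 = 0.0004838 mol in a total volume of 0.02838 L.
[OH^-] = 0.0004838/0.02838 = 0.01705 M, so pOH = 1.77 and pH = 14.00 - 1.77 = 12.23.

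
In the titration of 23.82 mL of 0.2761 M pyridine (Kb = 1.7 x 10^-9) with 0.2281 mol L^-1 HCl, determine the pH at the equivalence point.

n(C5H5N) = 0.2761 x 0.02382 = 0.006577 mol; V(HCl) at equivalence = 0.006577/0.2281 = 0.02883 L.
At equivalence the base is fully converted to C5H5NH+; total volume = 0.05265 L, so [C5H5NH+] = 0.006577/0.05265 = 0.1249 M.
Ka(C5H5NH+) = Kw/Kb = 1.0e-14 / 1.7 x 10^-9 = 5.88e-6.
[H^+] = sqrt(Ka x [C5H5NH+]) = sqrt(5.88e-6 x 0.1249) = 0.000857 M.
pH = -log(0.000857) = 3.07.

3.07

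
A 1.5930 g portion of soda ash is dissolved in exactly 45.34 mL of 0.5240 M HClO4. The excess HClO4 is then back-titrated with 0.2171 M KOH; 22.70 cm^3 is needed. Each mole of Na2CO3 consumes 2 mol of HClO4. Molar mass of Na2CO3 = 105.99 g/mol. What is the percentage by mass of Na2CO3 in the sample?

Total n(HClO4) added = 0.5240 x 0.04534 = 0.02376 mol.
n(KOH) used = 0.2171 x 0.02270 = 0.004928 mol, which equals the excess n(HClO4).
So n(HClO4) consumed by the sample = 0.02376 - 0.004928 = 0.01883 mol.
n(Na2CO3) = 0.01883 / 2 = 0.009415 mol.
mass Na2CO3 = 0.009415 x 105.99 = 0.9979 g, so %Na2CO3 = 0.9979/1.5930 x 100 = 62.6%.

62.6%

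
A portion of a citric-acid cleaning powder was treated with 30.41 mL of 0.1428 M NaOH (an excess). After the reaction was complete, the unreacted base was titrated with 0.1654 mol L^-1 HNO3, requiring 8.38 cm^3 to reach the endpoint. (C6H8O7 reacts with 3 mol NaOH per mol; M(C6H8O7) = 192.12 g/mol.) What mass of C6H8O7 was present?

0.189 g

Total n(NaOH) added = 0.1428 x 0.03041 = 0.004343 mol.
n(HNO3) used = 0.1654 x 0.008380 = 0.001386 mol, which equals the excess n(NaOH).
So n(NaOH) consumed by the sample = 0.004343 - 0.001386 = 0.002956 mol.
n(C6H8O7) = 0.002956 / 3 = 0.0009855 mol.
mass = 0.0009855 mol x 192.12 g/mol = 0.189 g.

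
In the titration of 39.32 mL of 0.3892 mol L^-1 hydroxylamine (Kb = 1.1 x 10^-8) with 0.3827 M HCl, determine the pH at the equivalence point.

3.38

n(NH2OH) = 0.3892 x 0.03932 = 0.01530 mol; V(HCl) at equivalence = 0.01530/0.3827 = 0.03999 L.
At equivalence the base is fully converted to NH3OH+; total volume = 0.07931 L, so [NH3OH+] = 0.01530/0.07931 = 0.1930 M.
Ka(NH3OH+) = Kw/Kb = 1.0e-14 / 1.1 x 10^-8 = 9.09e-7.
[H^+] = sqrt(Ka x [NH3OH+]) = sqrt(9.09e-7 x 0.1930) = 0.000419 M.
pH = -log(0.000419) = 3.38.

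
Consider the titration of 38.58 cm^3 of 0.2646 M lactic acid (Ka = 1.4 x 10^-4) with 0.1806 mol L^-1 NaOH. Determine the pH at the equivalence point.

8.44

n(HC3H5O3) = 0.2646 x 0.03858 = 0.01021 mol; V(NaOH) at equivalence = 0.01021/0.1806 = 0.05652 L.
At equivalence all the acid is converted to C3H5O3-; total volume = 0.03858 + 0.05652 = 0.09510 L, so [C3H5O3-] = 0.01021/0.09510 = 0.1073 M.
Kb = Kw/Ka = 1.0e-14 / 1.4 x 10^-4 = 7.14e-11.
[OH^-] = sqrt(Kb x [C3H5O3-]) = sqrt(7.14e-11 x 0.1073) = 2.77e-6 M.
pOH = 5.56, so pH = 14.00 - 5.56 = 8.44.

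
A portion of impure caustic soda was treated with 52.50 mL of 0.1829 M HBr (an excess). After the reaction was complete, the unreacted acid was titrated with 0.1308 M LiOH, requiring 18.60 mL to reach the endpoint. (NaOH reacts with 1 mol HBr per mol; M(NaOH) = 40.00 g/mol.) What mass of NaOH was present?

Total n(HBr) added = 0.1829 x 0.05250 = 0.009602 mol.
n(LiOH) used = 0.1308 x 0.01860 = 0.002433 mol, which equals the excess n(HBr).
So n(HBr) consumed by the sample = 0.009602 - 0.002433 = 0.007169 mol.
n(NaOH) = 0.007169 / 1 = 0.007169 mol.
mass = 0.007169 mol x 40.00 g/mol = 0.287 g.

0.287 g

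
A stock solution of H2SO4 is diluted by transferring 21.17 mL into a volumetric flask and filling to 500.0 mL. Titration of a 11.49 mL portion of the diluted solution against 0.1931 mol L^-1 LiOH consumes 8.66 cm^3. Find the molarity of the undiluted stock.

n(LiOH) = 0.1931 x 0.008660 = 0.001672 mol.
n(H2SO4) in the aliquot = 0.001672 x 1/2 = 0.0008361 mol.
[diluted H2SO4] = 0.0008361 / 0.01149 = 0.07277 M.
Dilution factor = 500.0/21.17 = 23.62, so [stock] = 0.07277 x 23.62 = 1.72 M.

1.72 M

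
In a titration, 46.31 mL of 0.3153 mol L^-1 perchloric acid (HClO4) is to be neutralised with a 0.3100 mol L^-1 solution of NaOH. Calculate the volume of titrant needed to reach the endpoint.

n(HClO4) = 0.3153 mol/L x 0.04631 L = 0.01460 mol.
At equivalence n(NaOH) = n(HClO4) = 0.01460 mol.
V(NaOH) = 0.01460 / 0.3100 = 0.04710 L = 47.1 mL.

47.1 mL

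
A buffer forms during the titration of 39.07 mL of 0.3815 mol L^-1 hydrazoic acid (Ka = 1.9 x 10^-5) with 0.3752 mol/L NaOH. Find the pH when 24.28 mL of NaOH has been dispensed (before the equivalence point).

4.92

Initial n(HN3) = 0.3815 x 0.03907 = 0.01491 mol.
n(NaOH) added = 0.3752 x 0.02428 = 0.009110 mol, converting that many moles of HN3 to N3-.
Remaining n(HN3) = 0.005795 mol; n(N3-) = 0.009110 mol.
By Henderson-Hasselbalch, pH = pKa + log([A^-]/[HA]) = 4.72 + log(0.009110/0.005795) = 4.72 + (+0.20) = 4.92.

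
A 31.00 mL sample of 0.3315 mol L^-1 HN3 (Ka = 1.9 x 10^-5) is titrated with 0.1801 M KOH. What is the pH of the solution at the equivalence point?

n(HN3) = 0.3315 x 0.03100 = 0.01028 mol; V(KOH) at equivalence = 0.01028/0.1801 = 0.05706 L.
At equivalence all the acid is converted to N3-; total volume = 0.03100 + 0.05706 = 0.08806 L, so [N3-] = 0.01028/0.08806 = 0.1167 M.
Kb = Kw/Ka = 1.0e-14 / 1.9 x 10^-5 = 5.26e-10.
[OH^-] = sqrt(Kb x [N3-]) = sqrt(5.26e-10 x 0.1167) = 7.84e-6 M.
pOH = 5.11, so pH = 14.00 - 5.11 = 8.89.

8.89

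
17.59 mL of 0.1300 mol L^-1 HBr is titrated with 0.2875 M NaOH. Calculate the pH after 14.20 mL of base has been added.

n(acid) = 0.1300 x 0.01759 = 0.002287 mol; n(NaOH) added = 0.2875 x 0.01420 = 0.004082 mol.
Base is in excess by 0.004082 - 0.002287 = 0.001796 mol in a total volume of 0.03179 L.
[OH^-] = 0.001796/0.03179 = 0.05649 M, so pOH = 1.25 and pH = 14.00 - 1.25 = 12.75.

12.75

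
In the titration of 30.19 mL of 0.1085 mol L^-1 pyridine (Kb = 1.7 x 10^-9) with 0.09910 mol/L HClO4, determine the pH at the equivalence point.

3.26

n(C5H5N) = 0.1085 x 0.03019 = 0.003276 mol; V(HClO4) at equivalence = 0.003276/0.09910 = 0.03305 L.
At equivalence the base is fully converted to C5H5NH+; total volume = 0.06324 L, so [C5H5NH+] = 0.003276/0.06324 = 0.05179 M.
Ka(C5H5NH+) = Kw/Kb = 1.0e-14 / 1.7 x 10^-9 = 5.88e-6.
[H^+] = sqrt(Ka x [C5H5NH+]) = sqrt(5.88e-6 x 0.05179) = 0.000552 M.
pH = -log(0.000552) = 3.26.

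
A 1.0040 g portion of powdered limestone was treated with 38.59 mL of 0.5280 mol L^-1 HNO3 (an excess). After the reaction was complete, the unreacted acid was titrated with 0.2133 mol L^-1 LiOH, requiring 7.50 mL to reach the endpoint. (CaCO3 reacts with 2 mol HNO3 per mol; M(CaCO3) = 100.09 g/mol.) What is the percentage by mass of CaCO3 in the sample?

93.6%

Total n(HNO3) added = 0.5280 x 0.03859 = 0.02038 mol.
n(LiOH) used = 0.2133 x 0.007500 = 0.001600 mol, which equals the excess n(HNO3).
So n(HNO3) consumed by the sample = 0.02038 - 0.001600 = 0.01878 mol.
n(CaCO3) = 0.01878 / 2 = 0.009388 mol.
mass CaCO3 = 0.009388 x 100.09 = 0.9396 g, so %CaCO3 = 0.9396/1.0040 x 100 = 93.6%.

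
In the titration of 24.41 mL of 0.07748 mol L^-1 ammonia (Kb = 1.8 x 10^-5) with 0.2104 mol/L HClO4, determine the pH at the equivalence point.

5.25

n(NH3) = 0.07748 x 0.02441 = 0.001891 mol; V(HClO4) at equivalence = 0.001891/0.2104 = 0.008989 L.
At equivalence the base is fully converted to NH4+; total volume = 0.03340 L, so [NH4+] = 0.001891/0.03340 = 0.05663 M.
Ka(NH4+) = Kw/Kb = 1.0e-14 / 1.8 x 10^-5 = 5.56e-10.
[H^+] = sqrt(Ka x [NH4+]) = sqrt(5.56e-10 x 0.05663) = 5.61e-6 M.
pH = -log(5.61e-6) = 5.25.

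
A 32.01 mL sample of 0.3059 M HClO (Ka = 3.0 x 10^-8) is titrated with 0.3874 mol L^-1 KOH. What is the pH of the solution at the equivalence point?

n(HClO) = 0.3059 x 0.03201 = 0.009792 mol; V(KOH) at equivalence = 0.009792/0.3874 = 0.02528 L.
At equivalence all the acid is converted to ClO-; total volume = 0.03201 + 0.02528 = 0.05729 L, so [ClO-] = 0.009792/0.05729 = 0.1709 M.
Kb = Kw/Ka = 1.0e-14 / 3.0 x 10^-8 = 3.33e-7.
[OH^-] = sqrt(Kb x [ClO-]) = sqrt(3.33e-7 x 0.1709) = 0.000239 M.
pOH = 3.62, so pH = 14.00 - 3.62 = 10.38.

10.38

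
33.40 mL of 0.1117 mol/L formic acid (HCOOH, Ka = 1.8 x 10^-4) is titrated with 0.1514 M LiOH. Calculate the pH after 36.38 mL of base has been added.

n(acid) = 0.1117 x 0.03340 = 0.003731 mol; n(LiOH) added = 0.1514 x 0.03638 = 0.005508 mol.
Base is in excess by 0.005508 - 0.003731 = 0.001777 mol in a total volume of 0.06978 L.
[OH^-] = 0.001777/0.06978 = 0.02547 M, so pOH = 1.59 and pH = 14.00 - 1.59 = 12.41.

12.41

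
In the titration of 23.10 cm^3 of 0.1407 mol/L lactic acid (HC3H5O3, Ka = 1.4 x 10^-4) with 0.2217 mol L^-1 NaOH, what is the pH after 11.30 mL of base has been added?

4.38

Initial n(HC3H5O3) = 0.1407 x 0.02310 = 0.003250 mol.
n(NaOH) added = 0.2217 x 0.01130 = 0.002505 mol, converting that many moles of HC3H5O3 to C3H5O3-.
Remaining n(HC3H5O3) = 0.0007450 mol; n(C3H5O3-) = 0.002505 mol.
By Henderson-Hasselbalch, pH = pKa + log([A^-]/[HA]) = 3.85 + log(0.002505/0.0007450) = 3.85 + (+0.53) = 4.38.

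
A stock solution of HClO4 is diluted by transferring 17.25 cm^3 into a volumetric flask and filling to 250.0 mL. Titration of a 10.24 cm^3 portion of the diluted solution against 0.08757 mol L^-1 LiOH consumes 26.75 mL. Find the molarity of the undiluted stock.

3.32 M

n(LiOH) = 0.08757 x 0.02675 = 0.002342 mol.
n(HClO4) in the aliquot = 0.002342 mol.
[diluted HClO4] = 0.002342 / 0.01024 = 0.2288 M.
Dilution factor = 250.0/17.25 = 14.49, so [stock] = 0.2288 x 14.49 = 3.32 M.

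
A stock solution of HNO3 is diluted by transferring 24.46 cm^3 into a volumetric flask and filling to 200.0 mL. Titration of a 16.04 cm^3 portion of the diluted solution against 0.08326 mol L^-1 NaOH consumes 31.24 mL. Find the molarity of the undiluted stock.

n(NaOH) = 0.08326 x 0.03124 = 0.002601 mol.
n(HNO3) in the aliquot = 0.002601 mol.
[diluted HNO3] = 0.002601 / 0.01604 = 0.1622 M.
Dilution factor = 200.0/24.46 = 8.177, so [stock] = 0.1622 x 8.177 = 1.33 M.

1.33 M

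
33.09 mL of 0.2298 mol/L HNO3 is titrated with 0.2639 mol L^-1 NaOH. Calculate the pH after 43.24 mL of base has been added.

12.70

n(acid) = 0.2298 x 0.03309 = 0.007604 mol; n(NaOH) added = 0.2639 x 0.04324 = 0.01141 mol.
Base is in excess by 0.01141 - 0.007604 = 0.003807 mol in a total volume of 0.07633 L.
[OH^-] = 0.003807/0.07633 = 0.04987 M, so pOH = 1.30 and pH = 14.00 - 1.30 = 12.70.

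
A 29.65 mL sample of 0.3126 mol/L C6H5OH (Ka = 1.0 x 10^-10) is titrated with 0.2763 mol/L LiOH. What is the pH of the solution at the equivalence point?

11.58

n(C6H5OH) = 0.3126 x 0.02965 = 0.009269 mol; V(LiOH) at equivalence = 0.009269/0.2763 = 0.03355 L.
At equivalence all the acid is converted to C6H5O-; total volume = 0.02965 + 0.03355 = 0.06320 L, so [C6H5O-] = 0.009269/0.06320 = 0.1467 M.
Kb = Kw/Ka = 1.0e-14 / 1.0 x 10^-10 = 0.000100.
[OH^-] = sqrt(Kb x [C6H5O-]) = sqrt(0.000100 x 0.1467) = 0.00383 M.
pOH = 2.42, so pH = 14.00 - 2.42 = 11.58.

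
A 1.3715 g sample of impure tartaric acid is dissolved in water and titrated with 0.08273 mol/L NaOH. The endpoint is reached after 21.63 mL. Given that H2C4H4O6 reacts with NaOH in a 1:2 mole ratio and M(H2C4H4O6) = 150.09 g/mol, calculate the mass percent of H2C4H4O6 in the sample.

9.79%

n(NaOH) = 0.08273 x 0.02163 = 0.001789 mol.
n(H2C4H4O6) = 0.001789 / 2 = 0.0008947 mol.
mass of H2C4H4O6 = 0.0008947 x 150.09 = 0.1343 g.
% purity = 0.1343 / 1.3715 x 100 = 9.79%.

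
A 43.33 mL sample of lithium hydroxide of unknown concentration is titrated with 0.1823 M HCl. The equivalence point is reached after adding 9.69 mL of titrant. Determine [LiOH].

0.0408 M

n(HCl) delivered = 0.1823 x 0.009690 = 0.001766 mol.
For a 1:1 reaction, n(LiOH) = 0.001766 mol.
[LiOH] = 0.001766 mol / 0.04333 L = 0.0408 M.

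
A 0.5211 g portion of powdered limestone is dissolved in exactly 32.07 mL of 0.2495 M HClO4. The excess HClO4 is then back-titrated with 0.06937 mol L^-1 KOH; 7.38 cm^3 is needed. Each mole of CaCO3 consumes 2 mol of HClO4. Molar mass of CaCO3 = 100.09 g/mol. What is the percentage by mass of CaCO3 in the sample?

71.9%

Total n(HClO4) added = 0.2495 x 0.03207 = 0.008001 mol.
n(KOH) used = 0.06937 x 0.007380 = 0.0005120 mol, which equals the excess n(HClO4).
So n(HClO4) consumed by the sample = 0.008001 - 0.0005120 = 0.007490 mol.
n(CaCO3) = 0.007490 / 2 = 0.003745 mol.
mass CaCO3 = 0.003745 x 100.09 = 0.3748 g, so %CaCO3 = 0.3748/0.5211 x 100 = 71.9%.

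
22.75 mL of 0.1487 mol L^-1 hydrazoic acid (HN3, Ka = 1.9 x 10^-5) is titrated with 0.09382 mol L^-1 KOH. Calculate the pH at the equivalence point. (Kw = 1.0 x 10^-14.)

8.74

n(HN3) = 0.1487 x 0.02275 = 0.003383 mol; V(KOH) at equivalence = 0.003383/0.09382 = 0.03606 L.
At equivalence all the acid is converted to N3-; total volume = 0.02275 + 0.03606 = 0.05881 L, so [N3-] = 0.003383/0.05881 = 0.05753 M.
Kb = Kw/Ka = 1.0e-14 / 1.9 x 10^-5 = 5.26e-10.
[OH^-] = sqrt(Kb x [N3-]) = sqrt(5.26e-10 x 0.05753) = 5.50e-6 M.
pOH = 5.26, so pH = 14.00 - 5.26 = 8.74.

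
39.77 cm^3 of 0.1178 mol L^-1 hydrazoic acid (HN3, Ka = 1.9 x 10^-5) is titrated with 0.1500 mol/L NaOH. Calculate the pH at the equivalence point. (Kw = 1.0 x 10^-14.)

8.77

n(HN3) = 0.1178 x 0.03977 = 0.004685 mol; V(NaOH) at equivalence = 0.004685/0.1500 = 0.03123 L.
At equivalence all the acid is converted to N3-; total volume = 0.03977 + 0.03123 = 0.07100 L, so [N3-] = 0.004685/0.07100 = 0.06598 M.
Kb = Kw/Ka = 1.0e-14 / 1.9 x 10^-5 = 5.26e-10.
[OH^-] = sqrt(Kb x [N3-]) = sqrt(5.26e-10 x 0.06598) = 5.89e-6 M.
pOH = 5.23, so pH = 14.00 - 5.23 = 8.77.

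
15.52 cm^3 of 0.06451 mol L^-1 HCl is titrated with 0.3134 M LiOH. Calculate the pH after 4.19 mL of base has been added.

n(acid) = 0.06451 x 0.01552 = 0.001001 mol; n(LiOH) added = 0.3134 x 0.004190 = 0.001313 mol.
Base is in excess by 0.001313 - 0.001001 = 0.0003120 mol in a total volume of 0.01971 L.
[OH^-] = 0.0003120/0.01971 = 0.01583 M, so pOH = 1.80 and pH = 14.00 - 1.80 = 12.20.

12.20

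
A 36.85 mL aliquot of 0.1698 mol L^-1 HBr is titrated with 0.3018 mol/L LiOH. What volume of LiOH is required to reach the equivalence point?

20.7 mL

n(HBr) = 0.1698 mol/L x 0.03685 L = 0.006257 mol.
At equivalence n(LiOH) = n(HBr) = 0.006257 mol.
V(LiOH) = 0.006257 / 0.3018 = 0.02073 L = 20.7 mL.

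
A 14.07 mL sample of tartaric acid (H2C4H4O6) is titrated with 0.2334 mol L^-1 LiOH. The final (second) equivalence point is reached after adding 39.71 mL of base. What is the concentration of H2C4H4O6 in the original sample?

0.329 M

n(LiOH) = 0.2334 x 0.03971 = 0.009268 mol.
At the final (second) equivalence point, 2 mol OH^- react per mol H2C4H4O6, so n(H2C4H4O6) = 0.009268 / 2 = 0.004634 mol.
[H2C4H4O6] = 0.004634 / 0.01407 L = 0.329 M.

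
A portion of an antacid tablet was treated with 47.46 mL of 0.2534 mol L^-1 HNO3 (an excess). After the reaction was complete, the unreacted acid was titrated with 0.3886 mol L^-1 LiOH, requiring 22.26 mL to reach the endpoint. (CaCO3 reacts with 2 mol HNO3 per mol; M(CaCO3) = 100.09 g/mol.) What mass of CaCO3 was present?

0.169 g

Total n(HNO3) added = 0.2534 x 0.04746 = 0.01203 mol.
n(LiOH) used = 0.3886 x 0.02226 = 0.008650 mol, which equals the excess n(HNO3).
So n(HNO3) consumed by the sample = 0.01203 - 0.008650 = 0.003376 mol.
n(CaCO3) = 0.003376 / 2 = 0.001688 mol.
mass = 0.001688 mol x 100.09 g/mol = 0.169 g.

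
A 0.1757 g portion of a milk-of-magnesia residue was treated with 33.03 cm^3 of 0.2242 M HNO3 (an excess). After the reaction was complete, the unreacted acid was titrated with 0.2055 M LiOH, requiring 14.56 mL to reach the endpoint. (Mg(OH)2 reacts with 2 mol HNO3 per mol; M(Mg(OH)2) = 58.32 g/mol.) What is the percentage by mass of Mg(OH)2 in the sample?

Total n(HNO3) added = 0.2242 x 0.03303 = 0.007405 mol.
n(LiOH) used = 0.2055 x 0.01456 = 0.002992 mol, which equals the excess n(HNO3).
So n(HNO3) consumed by the sample = 0.007405 - 0.002992 = 0.004413 mol.
n(Mg(OH)2) = 0.004413 / 2 = 0.002207 mol.
mass Mg(OH)2 = 0.002207 x 58.32 = 0.1287 g, so %Mg(OH)2 = 0.1287/0.1757 x 100 = 73.2%.

73.2%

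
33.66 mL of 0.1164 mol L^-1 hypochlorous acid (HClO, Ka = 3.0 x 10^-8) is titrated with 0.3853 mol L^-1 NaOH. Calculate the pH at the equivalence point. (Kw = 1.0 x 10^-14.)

n(HClO) = 0.1164 x 0.03366 = 0.003918 mol; V(NaOH) at equivalence = 0.003918/0.3853 = 0.01017 L.
At equivalence all the acid is converted to ClO-; total volume = 0.03366 + 0.01017 = 0.04383 L, so [ClO-] = 0.003918/0.04383 = 0.08939 M.
Kb = Kw/Ka = 1.0e-14 / 3.0 x 10^-8 = 3.33e-7.
[OH^-] = sqrt(Kb x [ClO-]) = sqrt(3.33e-7 x 0.08939) = 0.000173 M.
pOH = 3.76, so pH = 14.00 - 3.76 = 10.24.

10.24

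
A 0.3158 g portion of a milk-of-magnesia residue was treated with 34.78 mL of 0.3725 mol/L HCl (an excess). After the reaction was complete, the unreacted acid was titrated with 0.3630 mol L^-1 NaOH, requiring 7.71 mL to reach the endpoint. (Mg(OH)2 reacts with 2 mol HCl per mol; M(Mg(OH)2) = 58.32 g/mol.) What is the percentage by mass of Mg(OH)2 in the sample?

93.8%

Total n(HCl) added = 0.3725 x 0.03478 = 0.01296 mol.
n(NaOH) used = 0.3630 x 0.007710 = 0.002799 mol, which equals the excess n(HCl).
So n(HCl) consumed by the sample = 0.01296 - 0.002799 = 0.01016 mol.
n(Mg(OH)2) = 0.01016 / 2 = 0.005078 mol.
mass Mg(OH)2 = 0.005078 x 58.32 = 0.2962 g, so %Mg(OH)2 = 0.2962/0.3158 x 100 = 93.8%.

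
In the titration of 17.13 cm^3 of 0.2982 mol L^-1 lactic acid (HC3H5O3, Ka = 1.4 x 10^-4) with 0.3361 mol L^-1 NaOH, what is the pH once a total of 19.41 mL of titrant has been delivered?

12.59

n(acid) = 0.2982 x 0.01713 = 0.005108 mol; n(NaOH) added = 0.3361 x 0.01941 = 0.006524 mol.
Base is in excess by 0.006524 - 0.005108 = 0.001416 mol in a total volume of 0.03654 L.
[OH^-] = 0.001416/0.03654 = 0.03874 M, so pOH = 1.41 and pH = 14.00 - 1.41 = 12.59.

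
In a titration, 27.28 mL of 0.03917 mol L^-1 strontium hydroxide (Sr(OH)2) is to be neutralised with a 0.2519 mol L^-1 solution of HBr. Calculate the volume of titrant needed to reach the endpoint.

n(Sr(OH)2) = 0.03917 mol/L x 0.02728 L = 0.001069 mol.
The neutralisation is 1 Sr(OH)2 : 2 HBr, so n(HBr) = 0.001069 x 2/1 = 0.002137 mol.
V(HBr) = 0.002137 / 0.2519 = 0.008484 L = 8.48 mL.

8.48 mL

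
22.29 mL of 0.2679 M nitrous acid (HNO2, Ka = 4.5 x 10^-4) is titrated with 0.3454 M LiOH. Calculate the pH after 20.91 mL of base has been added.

12.46

n(acid) = 0.2679 x 0.02229 = 0.005971 mol; n(LiOH) added = 0.3454 x 0.02091 = 0.007222 mol.
Base is in excess by 0.007222 - 0.005971 = 0.001251 mol in a total volume of 0.04320 L.
[OH^-] = 0.001251/0.04320 = 0.02895 M, so pOH = 1.54 and pH = 14.00 - 1.54 = 12.46.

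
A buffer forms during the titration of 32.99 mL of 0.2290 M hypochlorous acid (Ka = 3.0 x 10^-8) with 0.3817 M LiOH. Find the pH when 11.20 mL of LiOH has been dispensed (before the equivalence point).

7.64

Initial n(HClO) = 0.2290 x 0.03299 = 0.007555 mol.
n(LiOH) added = 0.3817 x 0.01120 = 0.004275 mol, converting that many moles of HClO to ClO-.
Remaining n(HClO) = 0.003280 mol; n(ClO-) = 0.004275 mol.
By Henderson-Hasselbalch, pH = pKa + log([A^-]/[HA]) = 7.52 + log(0.004275/0.003280) = 7.52 + (+0.12) = 7.64.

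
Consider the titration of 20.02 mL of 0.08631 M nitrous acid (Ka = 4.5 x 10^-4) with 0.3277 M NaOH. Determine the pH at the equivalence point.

8.09

n(HNO2) = 0.08631 x 0.02002 = 0.001728 mol; V(NaOH) at equivalence = 0.001728/0.3277 = 0.005273 L.
At equivalence all the acid is converted to NO2-; total volume = 0.02002 + 0.005273 = 0.02529 L, so [NO2-] = 0.001728/0.02529 = 0.06832 M.
Kb = Kw/Ka = 1.0e-14 / 4.5 x 10^-4 = 2.22e-11.
[OH^-] = sqrt(Kb x [NO2-]) = sqrt(2.22e-11 x 0.06832) = 1.23e-6 M.
pOH = 5.91, so pH = 14.00 - 5.91 = 8.09.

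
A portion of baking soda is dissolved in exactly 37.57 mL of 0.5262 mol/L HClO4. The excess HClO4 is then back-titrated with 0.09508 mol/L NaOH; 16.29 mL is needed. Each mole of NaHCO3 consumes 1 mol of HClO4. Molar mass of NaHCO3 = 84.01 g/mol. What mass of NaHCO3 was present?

Total n(HClO4) added = 0.5262 x 0.03757 = 0.01977 mol.
n(NaOH) used = 0.09508 x 0.01629 = 0.001549 mol, which equals the excess n(HClO4).
So n(HClO4) consumed by the sample = 0.01977 - 0.001549 = 0.01822 mol.
n(NaHCO3) = 0.01822 / 1 = 0.01822 mol.
mass = 0.01822 mol x 84.01 g/mol = 1.53 g.

1.53 g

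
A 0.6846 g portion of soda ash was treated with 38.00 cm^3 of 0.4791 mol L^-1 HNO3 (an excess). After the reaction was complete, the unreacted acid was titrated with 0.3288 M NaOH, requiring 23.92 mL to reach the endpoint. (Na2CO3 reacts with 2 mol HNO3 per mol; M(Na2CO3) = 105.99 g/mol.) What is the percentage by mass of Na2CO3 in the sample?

Total n(HNO3) added = 0.4791 x 0.03800 = 0.01821 mol.
n(NaOH) used = 0.3288 x 0.02392 = 0.007865 mol, which equals the excess n(HNO3).
So n(HNO3) consumed by the sample = 0.01821 - 0.007865 = 0.01034 mol.
n(Na2CO3) = 0.01034 / 2 = 0.005170 mol.
mass Na2CO3 = 0.005170 x 105.99 = 0.5480 g, so %Na2CO3 = 0.5480/0.6846 x 100 = 80.0%.

80.0%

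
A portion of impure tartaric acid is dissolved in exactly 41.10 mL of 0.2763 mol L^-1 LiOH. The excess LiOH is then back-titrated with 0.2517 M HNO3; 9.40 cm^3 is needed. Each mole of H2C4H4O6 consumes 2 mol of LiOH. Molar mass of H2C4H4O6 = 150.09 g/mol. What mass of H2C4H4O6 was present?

Total n(LiOH) added = 0.2763 x 0.04110 = 0.01136 mol.
n(HNO3) used = 0.2517 x 0.009400 = 0.002366 mol, which equals the excess n(LiOH).
So n(LiOH) consumed by the sample = 0.01136 - 0.002366 = 0.008990 mol.
n(H2C4H4O6) = 0.008990 / 2 = 0.004495 mol.
mass = 0.004495 mol x 150.09 g/mol = 0.675 g.

0.675 g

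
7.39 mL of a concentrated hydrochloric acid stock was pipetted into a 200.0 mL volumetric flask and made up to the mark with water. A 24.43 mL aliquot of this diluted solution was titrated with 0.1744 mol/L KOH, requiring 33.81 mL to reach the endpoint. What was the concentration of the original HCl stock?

n(KOH) = 0.1744 x 0.03381 = 0.005896 mol.
n(HCl) in the aliquot = 0.005896 mol.
[diluted HCl] = 0.005896 / 0.02443 = 0.2414 M.
Dilution factor = 200.0/7.390 = 27.06, so [stock] = 0.2414 x 27.06 = 6.53 M.

6.53 M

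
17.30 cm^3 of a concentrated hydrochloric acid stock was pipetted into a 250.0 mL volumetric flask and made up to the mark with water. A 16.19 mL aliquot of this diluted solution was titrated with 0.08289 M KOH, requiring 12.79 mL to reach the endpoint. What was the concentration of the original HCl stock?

n(KOH) = 0.08289 x 0.01279 = 0.001060 mol.
n(HCl) in the aliquot = 0.001060 mol.
[diluted HCl] = 0.001060 / 0.01619 = 0.06548 M.
Dilution factor = 250.0/17.30 = 14.45, so [stock] = 0.06548 x 14.45 = 0.946 M.

0.946 M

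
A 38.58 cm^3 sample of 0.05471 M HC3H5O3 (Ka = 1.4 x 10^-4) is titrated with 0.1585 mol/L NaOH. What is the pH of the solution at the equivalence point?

n(HC3H5O3) = 0.05471 x 0.03858 = 0.002111 mol; V(NaOH) at equivalence = 0.002111/0.1585 = 0.01332 L.
At equivalence all the acid is converted to C3H5O3-; total volume = 0.03858 + 0.01332 = 0.05190 L, so [C3H5O3-] = 0.002111/0.05190 = 0.04067 M.
Kb = Kw/Ka = 1.0e-14 / 1.4 x 10^-4 = 7.14e-11.
[OH^-] = sqrt(Kb x [C3H5O3-]) = sqrt(7.14e-11 x 0.04067) = 1.70e-6 M.
pOH = 5.77, so pH = 14.00 - 5.77 = 8.23.

8.23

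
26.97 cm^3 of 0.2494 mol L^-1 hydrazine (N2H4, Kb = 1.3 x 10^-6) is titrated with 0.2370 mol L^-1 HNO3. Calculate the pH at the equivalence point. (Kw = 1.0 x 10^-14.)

n(N2H4) = 0.2494 x 0.02697 = 0.006726 mol; V(HNO3) at equivalence = 0.006726/0.2370 = 0.02838 L.
At equivalence the base is fully converted to N2H5+; total volume = 0.05535 L, so [N2H5+] = 0.006726/0.05535 = 0.1215 M.
Ka(N2H5+) = Kw/Kb = 1.0e-14 / 1.3 x 10^-6 = 7.69e-9.
[H^+] = sqrt(Ka x [N2H5+]) = sqrt(7.69e-9 x 0.1215) = 3.06e-5 M.
pH = -log(3.06e-5) = 4.51.

4.51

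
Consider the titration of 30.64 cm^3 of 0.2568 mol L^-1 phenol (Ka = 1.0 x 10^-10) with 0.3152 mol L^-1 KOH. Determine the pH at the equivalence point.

11.58

n(C6H5OH) = 0.2568 x 0.03064 = 0.007868 mol; V(KOH) at equivalence = 0.007868/0.3152 = 0.02496 L.
At equivalence all the acid is converted to C6H5O-; total volume = 0.03064 + 0.02496 = 0.05560 L, so [C6H5O-] = 0.007868/0.05560 = 0.1415 M.
Kb = Kw/Ka = 1.0e-14 / 1.0 x 10^-10 = 0.000100.
[OH^-] = sqrt(Kb x [C6H5O-]) = sqrt(0.000100 x 0.1415) = 0.00376 M.
pOH = 2.42, so pH = 14.00 - 2.42 = 11.58.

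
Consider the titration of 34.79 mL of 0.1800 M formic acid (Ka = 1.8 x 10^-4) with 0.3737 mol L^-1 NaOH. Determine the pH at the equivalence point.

n(HCOOH) = 0.1800 x 0.03479 = 0.006262 mol; V(NaOH) at equivalence = 0.006262/0.3737 = 0.01676 L.
At equivalence all the acid is converted to HCOO-; total volume = 0.03479 + 0.01676 = 0.05155 L, so [HCOO-] = 0.006262/0.05155 = 0.1215 M.
Kb = Kw/Ka = 1.0e-14 / 1.8 x 10^-4 = 5.56e-11.
[OH^-] = sqrt(Kb x [HCOO-]) = sqrt(5.56e-11 x 0.1215) = 2.60e-6 M.
pOH = 5.59, so pH = 14.00 - 5.59 = 8.41.

8.41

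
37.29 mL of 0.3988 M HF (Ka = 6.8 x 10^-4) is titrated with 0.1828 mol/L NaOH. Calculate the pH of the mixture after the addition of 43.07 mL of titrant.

3.22

Initial n(HF) = 0.3988 x 0.03729 = 0.01487 mol.
n(NaOH) added = 0.1828 x 0.04307 = 0.007873 mol, converting that many moles of HF to F-.
Remaining n(HF) = 0.006998 mol; n(F-) = 0.007873 mol.
By Henderson-Hasselbalch, pH = pKa + log([A^-]/[HA]) = 3.17 + log(0.007873/0.006998) = 3.17 + (+0.05) = 3.22.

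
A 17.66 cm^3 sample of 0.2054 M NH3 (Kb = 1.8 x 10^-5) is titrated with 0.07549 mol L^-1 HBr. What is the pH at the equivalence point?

n(NH3) = 0.2054 x 0.01766 = 0.003627 mol; V(HBr) at equivalence = 0.003627/0.07549 = 0.04805 L.
At equivalence the base is fully converted to NH4+; total volume = 0.06571 L, so [NH4+] = 0.003627/0.06571 = 0.05520 M.
Ka(NH4+) = Kw/Kb = 1.0e-14 / 1.8 x 10^-5 = 5.56e-10.
[H^+] = sqrt(Ka x [NH4+]) = sqrt(5.56e-10 x 0.05520) = 5.54e-6 M.
pH = -log(5.54e-6) = 5.26.

5.26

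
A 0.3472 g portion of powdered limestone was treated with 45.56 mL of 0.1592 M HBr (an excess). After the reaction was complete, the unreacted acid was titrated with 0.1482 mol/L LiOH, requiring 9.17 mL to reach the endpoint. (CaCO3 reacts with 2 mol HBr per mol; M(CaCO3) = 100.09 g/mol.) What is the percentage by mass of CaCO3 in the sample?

85.0%

Total n(HBr) added = 0.1592 x 0.04556 = 0.007253 mol.
n(LiOH) used = 0.1482 x 0.009170 = 0.001359 mol, which equals the excess n(HBr).
So n(HBr) consumed by the sample = 0.007253 - 0.001359 = 0.005894 mol.
n(CaCO3) = 0.005894 / 2 = 0.002947 mol.
mass CaCO3 = 0.002947 x 100.09 = 0.2950 g, so %CaCO3 = 0.2950/0.3472 x 100 = 85.0%.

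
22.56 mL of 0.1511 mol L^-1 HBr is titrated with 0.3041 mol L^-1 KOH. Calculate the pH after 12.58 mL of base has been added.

12.07

n(acid) = 0.1511 x 0.02256 = 0.003409 mol; n(KOH) added = 0.3041 x 0.01258 = 0.003826 mol.
Base is in excess by 0.003826 - 0.003409 = 0.0004168 mol in a total volume of 0.03514 L.
[OH^-] = 0.0004168/0.03514 = 0.01186 M, so pOH = 1.93 and pH = 14.00 - 1.93 = 12.07.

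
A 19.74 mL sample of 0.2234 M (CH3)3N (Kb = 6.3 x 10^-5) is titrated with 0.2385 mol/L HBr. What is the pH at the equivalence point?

n((CH3)3N) = 0.2234 x 0.01974 = 0.004410 mol; V(HBr) at equivalence = 0.004410/0.2385 = 0.01849 L.
At equivalence the base is fully converted to (CH3)3NH+; total volume = 0.03823 L, so [(CH3)3NH+] = 0.004410/0.03823 = 0.1154 M.
Ka((CH3)3NH+) = Kw/Kb = 1.0e-14 / 6.3 x 10^-5 = 1.59e-10.
[H^+] = sqrt(Ka x [(CH3)3NH+]) = sqrt(1.59e-10 x 0.1154) = 4.28e-6 M.
pH = -log(4.28e-6) = 5.37.

5.37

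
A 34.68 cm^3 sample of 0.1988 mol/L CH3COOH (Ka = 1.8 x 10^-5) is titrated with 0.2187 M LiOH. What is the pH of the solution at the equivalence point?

8.88

n(CH3COOH) = 0.1988 x 0.03468 = 0.006894 mol; V(LiOH) at equivalence = 0.006894/0.2187 = 0.03152 L.
At equivalence all the acid is converted to CH3COO-; total volume = 0.03468 + 0.03152 = 0.06620 L, so [CH3COO-] = 0.006894/0.06620 = 0.1041 M.
Kb = Kw/Ka = 1.0e-14 / 1.8 x 10^-5 = 5.56e-10.
[OH^-] = sqrt(Kb x [CH3COO-]) = sqrt(5.56e-10 x 0.1041) = 7.61e-6 M.
pOH = 5.12, so pH = 14.00 - 5.12 = 8.88.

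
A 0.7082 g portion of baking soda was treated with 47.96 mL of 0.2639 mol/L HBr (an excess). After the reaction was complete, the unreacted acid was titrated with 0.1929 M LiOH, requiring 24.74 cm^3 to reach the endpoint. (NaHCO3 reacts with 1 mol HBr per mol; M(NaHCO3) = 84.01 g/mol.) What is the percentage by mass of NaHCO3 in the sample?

Total n(HBr) added = 0.2639 x 0.04796 = 0.01266 mol.
n(LiOH) used = 0.1929 x 0.02474 = 0.004772 mol, which equals the excess n(HBr).
So n(HBr) consumed by the sample = 0.01266 - 0.004772 = 0.007884 mol.
n(NaHCO3) = 0.007884 / 1 = 0.007884 mol.
mass NaHCO3 = 0.007884 x 84.01 = 0.6624 g, so %NaHCO3 = 0.6624/0.7082 x 100 = 93.5%.

93.5%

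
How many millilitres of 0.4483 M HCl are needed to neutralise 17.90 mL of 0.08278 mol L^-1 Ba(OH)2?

n(Ba(OH)2) = 0.08278 mol/L x 0.01790 L = 0.001482 mol.
The neutralisation is 1 Ba(OH)2 : 2 HCl, so n(HCl) = 0.001482 x 2/1 = 0.002964 mol.
V(HCl) = 0.002964 / 0.4483 = 0.006611 L = 6.61 mL.

6.61 mL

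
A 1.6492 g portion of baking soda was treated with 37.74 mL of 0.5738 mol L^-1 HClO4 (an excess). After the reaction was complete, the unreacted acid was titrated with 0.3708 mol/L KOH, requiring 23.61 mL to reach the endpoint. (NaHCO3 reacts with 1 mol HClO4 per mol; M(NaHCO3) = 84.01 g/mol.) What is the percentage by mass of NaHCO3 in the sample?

65.7%

Total n(HClO4) added = 0.5738 x 0.03774 = 0.02166 mol.
n(KOH) used = 0.3708 x 0.02361 = 0.008755 mol, which equals the excess n(HClO4).
So n(HClO4) consumed by the sample = 0.02166 - 0.008755 = 0.01290 mol.
n(NaHCO3) = 0.01290 / 1 = 0.01290 mol.
mass NaHCO3 = 0.01290 x 84.01 = 1.084 g, so %NaHCO3 = 1.084/1.6492 x 100 = 65.7%.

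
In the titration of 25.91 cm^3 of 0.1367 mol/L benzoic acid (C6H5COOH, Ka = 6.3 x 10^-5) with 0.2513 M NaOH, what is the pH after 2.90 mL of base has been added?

Initial n(C6H5COOH) = 0.1367 x 0.02591 = 0.003542 mol.
n(NaOH) added = 0.2513 x 0.002900 = 0.0007288 mol, converting that many moles of C6H5COOH to C6H5COO-.
Remaining n(C6H5COOH) = 0.002813 mol; n(C6H5COO-) = 0.0007288 mol.
By Henderson-Hasselbalch, pH = pKa + log([A^-]/[HA]) = 4.20 + log(0.0007288/0.002813) = 4.20 + (-0.59) = 3.61.

3.61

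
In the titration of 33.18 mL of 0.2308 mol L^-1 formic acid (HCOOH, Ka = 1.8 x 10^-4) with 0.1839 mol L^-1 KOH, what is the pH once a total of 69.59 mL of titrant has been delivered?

12.70

n(acid) = 0.2308 x 0.03318 = 0.007658 mol; n(KOH) added = 0.1839 x 0.06959 = 0.01280 mol.
Base is in excess by 0.01280 - 0.007658 = 0.005140 mol in a total volume of 0.1028 L.
[OH^-] = 0.005140/0.1028 = 0.05001 M, so pOH = 1.30 and pH = 14.00 - 1.30 = 12.70.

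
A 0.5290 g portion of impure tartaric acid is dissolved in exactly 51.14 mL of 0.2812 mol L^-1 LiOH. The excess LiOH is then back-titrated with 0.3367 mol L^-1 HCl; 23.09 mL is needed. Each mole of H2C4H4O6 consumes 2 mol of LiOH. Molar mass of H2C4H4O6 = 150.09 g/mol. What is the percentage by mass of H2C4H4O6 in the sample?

93.7%

Total n(LiOH) added = 0.2812 x 0.05114 = 0.01438 mol.
n(HCl) used = 0.3367 x 0.02309 = 0.007774 mol, which equals the excess n(LiOH).
So n(LiOH) consumed by the sample = 0.01438 - 0.007774 = 0.006606 mol.
n(H2C4H4O6) = 0.006606 / 2 = 0.003303 mol.
mass H2C4H4O6 = 0.003303 x 150.09 = 0.4958 g, so %H2C4H4O6 = 0.4958/0.5290 x 100 = 93.7%.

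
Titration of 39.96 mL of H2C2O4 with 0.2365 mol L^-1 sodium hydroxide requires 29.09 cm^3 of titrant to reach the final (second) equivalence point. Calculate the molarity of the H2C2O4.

n(NaOH) = 0.2365 x 0.02909 = 0.006880 mol.
At the final (second) equivalence point, 2 mol OH^- react per mol H2C2O4, so n(H2C2O4) = 0.006880 / 2 = 0.003440 mol.
[H2C2O4] = 0.003440 / 0.03996 L = 0.0861 M.

0.0861 M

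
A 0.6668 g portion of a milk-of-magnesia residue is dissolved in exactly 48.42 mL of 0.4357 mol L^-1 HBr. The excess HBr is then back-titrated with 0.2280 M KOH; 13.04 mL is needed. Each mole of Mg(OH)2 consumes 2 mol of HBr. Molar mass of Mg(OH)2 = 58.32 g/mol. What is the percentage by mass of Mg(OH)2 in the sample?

79.3%

Total n(HBr) added = 0.4357 x 0.04842 = 0.02110 mol.
n(KOH) used = 0.2280 x 0.01304 = 0.002973 mol, which equals the excess n(HBr).
So n(HBr) consumed by the sample = 0.02110 - 0.002973 = 0.01812 mol.
n(Mg(OH)2) = 0.01812 / 2 = 0.009062 mol.
mass Mg(OH)2 = 0.009062 x 58.32 = 0.5285 g, so %Mg(OH)2 = 0.5285/0.6668 x 100 = 79.3%.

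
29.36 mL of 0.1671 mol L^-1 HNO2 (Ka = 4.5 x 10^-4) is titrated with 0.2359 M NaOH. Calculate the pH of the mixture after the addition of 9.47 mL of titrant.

3.27

Initial n(HNO2) = 0.1671 x 0.02936 = 0.004906 mol.
n(NaOH) added = 0.2359 x 0.009470 = 0.002234 mol, converting that many moles of HNO2 to NO2-.
Remaining n(HNO2) = 0.002672 mol; n(NO2-) = 0.002234 mol.
By Henderson-Hasselbalch, pH = pKa + log([A^-]/[HA]) = 3.35 + log(0.002234/0.002672) = 3.35 + (-0.08) = 3.27.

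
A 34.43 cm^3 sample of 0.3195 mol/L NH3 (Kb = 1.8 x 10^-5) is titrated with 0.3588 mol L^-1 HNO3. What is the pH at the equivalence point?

5.01

n(NH3) = 0.3195 x 0.03443 = 0.01100 mol; V(HNO3) at equivalence = 0.01100/0.3588 = 0.03066 L.
At equivalence the base is fully converted to NH4+; total volume = 0.06509 L, so [NH4+] = 0.01100/0.06509 = 0.1690 M.
Ka(NH4+) = Kw/Kb = 1.0e-14 / 1.8 x 10^-5 = 5.56e-10.
[H^+] = sqrt(Ka x [NH4+]) = sqrt(5.56e-10 x 0.1690) = 9.69e-6 M.
pH = -log(9.69e-6) = 5.01.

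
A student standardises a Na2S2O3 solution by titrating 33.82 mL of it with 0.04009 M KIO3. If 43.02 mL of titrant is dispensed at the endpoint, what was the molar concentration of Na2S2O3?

0.306 M

n(KIO3) = 0.04009 x 0.04302 = 0.001725 mol.
From the balanced equation, 1 mol KIO3 reacts with 6 mol Na2S2O3, so n(Na2S2O3) = 0.001725 x 6/1 = 0.01035 mol.
[Na2S2O3] = 0.01035 / 0.03382 L = 0.306 M.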